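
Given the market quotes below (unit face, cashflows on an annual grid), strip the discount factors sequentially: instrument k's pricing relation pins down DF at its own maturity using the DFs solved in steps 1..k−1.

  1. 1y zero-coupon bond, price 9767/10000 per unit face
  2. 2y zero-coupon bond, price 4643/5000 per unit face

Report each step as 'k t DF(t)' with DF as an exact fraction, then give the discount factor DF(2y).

1 1 9767/10000
2 2 4643/5000
DF(2y) = 4643/5000 ≈ 0.928600

step 1 [1y] zero: DF = P = 9767/10000 ≈ 0.976700
step 2 [2y] zero: DF = P = 4643/5000 ≈ 0.928600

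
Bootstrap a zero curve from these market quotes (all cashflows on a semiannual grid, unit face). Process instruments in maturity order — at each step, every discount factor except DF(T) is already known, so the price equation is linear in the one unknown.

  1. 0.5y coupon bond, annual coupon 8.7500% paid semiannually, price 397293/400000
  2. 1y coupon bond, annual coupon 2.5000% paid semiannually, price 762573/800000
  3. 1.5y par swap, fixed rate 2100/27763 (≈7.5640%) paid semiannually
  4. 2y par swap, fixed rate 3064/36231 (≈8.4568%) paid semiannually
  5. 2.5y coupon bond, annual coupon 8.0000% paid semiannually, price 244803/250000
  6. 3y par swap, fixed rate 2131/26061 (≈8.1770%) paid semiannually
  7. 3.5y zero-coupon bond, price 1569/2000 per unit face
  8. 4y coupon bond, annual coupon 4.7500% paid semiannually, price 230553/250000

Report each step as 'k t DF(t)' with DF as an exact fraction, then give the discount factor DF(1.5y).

step 1 [0.5y] bond c/2=7/160: DF=(397293/400000 − 7/160·(0))/(1+7/160) = 2379/2500 ≈ 0.951600
step 2 [1y] bond c/2=1/80: DF=(762573/800000 − 1/80·(0.951600))/(1+1/80) = 9297/10000 ≈ 0.929700
step 3 [1.5y] swap r/2=1050/27763: DF=(1 − 1050/27763·(0.951600+0.929700))/(1+1050/27763) = 179/200 ≈ 0.895000
step 4 [2y] swap r/2=1532/36231: DF=(1 − 1532/36231·(0.951600+0.929700+0.895000))/(1+1532/36231) = 2117/2500 ≈ 0.846800
step 5 [2.5y] bond c/2=1/25: DF=(244803/250000 − 1/25·(0.951600+0.929700+0.895000+0.846800))/(1+1/25) = 4011/5000 ≈ 0.802200
step 6 [3y] swap r/2=2131/52122: DF=(1 − 2131/52122·(0.951600+0.929700+0.895000+0.846800+0.802200))/(1+2131/52122) = 7869/10000 ≈ 0.786900
step 7 [3.5y] zero: DF = P = 1569/2000 ≈ 0.784500
step 8 [4y] bond c/2=19/800: DF=(230553/250000 − 19/800·(0.951600+0.929700+0.895000+0.846800+0.802200+0.786900+0.784500))/(1+19/800) = 7617/10000 ≈ 0.761700

1 1/2 2379/2500
2 1 9297/10000
3 3/2 179/200
4 2 2117/2500
5 5/2 4011/5000
6 3 7869/10000
7 7/2 1569/2000
8 4 7617/10000
DF(1.5y) = 179/200 ≈ 0.895000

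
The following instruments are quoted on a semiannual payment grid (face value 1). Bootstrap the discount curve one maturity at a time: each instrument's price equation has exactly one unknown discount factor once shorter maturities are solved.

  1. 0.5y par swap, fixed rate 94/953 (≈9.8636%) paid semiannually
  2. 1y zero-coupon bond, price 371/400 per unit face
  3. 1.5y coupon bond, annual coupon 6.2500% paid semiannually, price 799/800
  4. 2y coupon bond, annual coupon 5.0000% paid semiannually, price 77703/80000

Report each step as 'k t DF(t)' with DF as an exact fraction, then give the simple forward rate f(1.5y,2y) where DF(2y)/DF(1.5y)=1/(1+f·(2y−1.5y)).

step 1 [0.5y] swap r/2=47/953: DF=(1 − 47/953·(0))/(1+47/953) = 953/1000 ≈ 0.953000
step 2 [1y] zero: DF = P = 371/400 ≈ 0.927500
step 3 [1.5y] bond c/2=1/32: DF=(799/800 − 1/32·(0.953000+0.927500))/(1+1/32) = 1823/2000 ≈ 0.911500
step 4 [2y] bond c/2=1/40: DF=(77703/80000 − 1/40·(0.953000+0.927500+0.911500))/(1+1/40) = 1759/2000 ≈ 0.879500

1 1/2 953/1000
2 1 371/400
3 3/2 1823/2000
4 2 1759/2000
f(1.5y,2y) = ((1823/2000)/(1759/2000) − 1)/(1/2) = 128/1759 ≈ 7.2769%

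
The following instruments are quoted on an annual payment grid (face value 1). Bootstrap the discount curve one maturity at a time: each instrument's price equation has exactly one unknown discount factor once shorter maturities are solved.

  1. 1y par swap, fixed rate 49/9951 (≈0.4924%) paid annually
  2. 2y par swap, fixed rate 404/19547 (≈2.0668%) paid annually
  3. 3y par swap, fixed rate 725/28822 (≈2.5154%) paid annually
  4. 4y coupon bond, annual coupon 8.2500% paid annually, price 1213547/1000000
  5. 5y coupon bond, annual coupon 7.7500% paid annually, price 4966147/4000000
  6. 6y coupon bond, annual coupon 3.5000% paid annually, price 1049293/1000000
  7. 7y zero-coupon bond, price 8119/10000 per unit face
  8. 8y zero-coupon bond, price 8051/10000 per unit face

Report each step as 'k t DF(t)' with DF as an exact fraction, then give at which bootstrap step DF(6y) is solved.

step 1 [1y] swap r/1=49/9951: DF=(1 − 49/9951·(0))/(1+49/9951) = 9951/10000 ≈ 0.995100
step 2 [2y] swap r/1=404/19547: DF=(1 − 404/19547·(0.995100))/(1+404/19547) = 2399/2500 ≈ 0.959600
step 3 [3y] swap r/1=725/28822: DF=(1 − 725/28822·(0.995100+0.959600))/(1+725/28822) = 371/400 ≈ 0.927500
step 4 [4y] bond c/1=33/400: DF=(1213547/1000000 − 33/400·(0.995100+0.959600+0.927500))/(1+33/400) = 4507/5000 ≈ 0.901400
step 5 [5y] bond c/1=31/400: DF=(4966147/4000000 − 31/400·(0.995100+0.959600+0.927500+0.901400))/(1+31/400) = 8801/10000 ≈ 0.880100
step 6 [6y] bond c/1=7/200: DF=(1049293/1000000 − 7/200·(0.995100+0.959600+0.927500+0.901400+0.880100))/(1+7/200) = 8561/10000 ≈ 0.856100
step 7 [7y] zero: DF = P = 8119/10000 ≈ 0.811900
step 8 [8y] zero: DF = P = 8051/10000 ≈ 0.805100

1 1 9951/10000
2 2 2399/2500
3 3 371/400
4 4 4507/5000
5 5 8801/10000
6 6 8561/10000
7 7 8119/10000
8 8 8051/10000
DF(6y) is solved at step 6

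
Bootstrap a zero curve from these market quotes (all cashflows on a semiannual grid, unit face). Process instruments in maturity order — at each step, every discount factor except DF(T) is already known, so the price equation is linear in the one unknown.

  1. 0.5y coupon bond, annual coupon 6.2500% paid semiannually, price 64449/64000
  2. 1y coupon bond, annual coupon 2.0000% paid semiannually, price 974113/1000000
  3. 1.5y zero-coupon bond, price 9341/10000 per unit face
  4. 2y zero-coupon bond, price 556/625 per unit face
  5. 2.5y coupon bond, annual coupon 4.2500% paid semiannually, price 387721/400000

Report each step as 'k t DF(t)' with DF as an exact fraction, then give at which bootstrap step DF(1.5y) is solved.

1 1/2 1953/2000
2 1 2387/2500
3 3/2 9341/10000
4 2 556/625
5 5/2 871/1000
DF(1.5y) is solved at step 3

step 1 [0.5y] bond c/2=1/32: DF=(64449/64000 − 1/32·(0))/(1+1/32) = 1953/2000 ≈ 0.976500
step 2 [1y] bond c/2=1/100: DF=(974113/1000000 − 1/100·(0.976500))/(1+1/100) = 2387/2500 ≈ 0.954800
step 3 [1.5y] zero: DF = P = 9341/10000 ≈ 0.934100
step 4 [2y] zero: DF = P = 556/625 ≈ 0.889600
step 5 [2.5y] bond c/2=17/800: DF=(387721/400000 − 17/800·(0.976500+0.954800+0.934100+0.889600))/(1+17/800) = 871/1000 ≈ 0.871000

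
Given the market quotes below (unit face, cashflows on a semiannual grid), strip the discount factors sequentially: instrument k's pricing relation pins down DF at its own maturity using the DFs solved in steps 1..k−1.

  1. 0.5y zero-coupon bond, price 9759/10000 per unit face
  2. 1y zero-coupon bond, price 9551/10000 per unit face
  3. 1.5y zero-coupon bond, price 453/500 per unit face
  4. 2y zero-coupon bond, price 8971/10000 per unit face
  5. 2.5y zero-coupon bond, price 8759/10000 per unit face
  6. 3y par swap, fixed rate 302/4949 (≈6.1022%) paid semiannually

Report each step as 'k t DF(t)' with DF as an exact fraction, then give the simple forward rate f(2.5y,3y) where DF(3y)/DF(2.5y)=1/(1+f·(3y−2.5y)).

step 1 [0.5y] zero: DF = P = 9759/10000 ≈ 0.975900
step 2 [1y] zero: DF = P = 9551/10000 ≈ 0.955100
step 3 [1.5y] zero: DF = P = 453/500 ≈ 0.906000
step 4 [2y] zero: DF = P = 8971/10000 ≈ 0.897100
step 5 [2.5y] zero: DF = P = 8759/10000 ≈ 0.875900
step 6 [3y] swap r/2=151/4949: DF=(1 − 151/4949·(0.975900+0.955100+0.906000+0.897100+0.875900))/(1+151/4949) = 8339/10000 ≈ 0.833900

1 1/2 9759/10000
2 1 9551/10000
3 3/2 453/500
4 2 8971/10000
5 5/2 8759/10000
6 3 8339/10000
f(2.5y,3y) = ((8759/10000)/(8339/10000) − 1)/(1/2) = 840/8339 ≈ 10.0732%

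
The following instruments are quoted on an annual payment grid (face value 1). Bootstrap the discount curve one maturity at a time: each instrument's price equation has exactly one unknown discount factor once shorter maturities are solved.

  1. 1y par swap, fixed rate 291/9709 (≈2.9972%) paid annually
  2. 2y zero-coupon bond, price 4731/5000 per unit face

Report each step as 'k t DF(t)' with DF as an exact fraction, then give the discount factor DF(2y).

step 1 [1y] swap r/1=291/9709: DF=(1 − 291/9709·(0))/(1+291/9709) = 9709/10000 ≈ 0.970900
step 2 [2y] zero: DF = P = 4731/5000 ≈ 0.946200

1 1 9709/10000
2 2 4731/5000
DF(2y) = 4731/5000 ≈ 0.946200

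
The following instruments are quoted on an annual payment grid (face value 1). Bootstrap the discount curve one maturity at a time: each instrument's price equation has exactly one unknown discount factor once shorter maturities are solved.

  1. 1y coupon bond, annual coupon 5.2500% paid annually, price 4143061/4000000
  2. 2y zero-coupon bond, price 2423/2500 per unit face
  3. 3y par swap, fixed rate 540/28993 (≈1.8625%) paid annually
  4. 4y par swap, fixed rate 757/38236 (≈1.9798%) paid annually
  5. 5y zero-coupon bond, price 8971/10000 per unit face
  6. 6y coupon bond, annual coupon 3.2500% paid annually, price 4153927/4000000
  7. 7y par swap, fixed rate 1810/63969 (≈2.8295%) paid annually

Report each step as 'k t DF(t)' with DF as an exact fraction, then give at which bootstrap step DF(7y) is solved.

step 1 [1y] bond c/1=21/400: DF=(4143061/4000000 − 21/400·(0))/(1+21/400) = 9841/10000 ≈ 0.984100
step 2 [2y] zero: DF = P = 2423/2500 ≈ 0.969200
step 3 [3y] swap r/1=540/28993: DF=(1 − 540/28993·(0.984100+0.969200))/(1+540/28993) = 473/500 ≈ 0.946000
step 4 [4y] swap r/1=757/38236: DF=(1 − 757/38236·(0.984100+0.969200+0.946000))/(1+757/38236) = 9243/10000 ≈ 0.924300
step 5 [5y] zero: DF = P = 8971/10000 ≈ 0.897100
step 6 [6y] bond c/1=13/400: DF=(4153927/4000000 − 13/400·(0.984100+0.969200+0.946000+0.924300+0.897100))/(1+13/400) = 2143/2500 ≈ 0.857200
step 7 [7y] swap r/1=1810/63969: DF=(1 − 1810/63969·(0.984100+0.969200+0.946000+0.924300+0.897100+0.857200))/(1+1810/63969) = 819/1000 ≈ 0.819000

1 1 9841/10000
2 2 2423/2500
3 3 473/500
4 4 9243/10000
5 5 8971/10000
6 6 2143/2500
7 7 819/1000
DF(7y) is solved at step 7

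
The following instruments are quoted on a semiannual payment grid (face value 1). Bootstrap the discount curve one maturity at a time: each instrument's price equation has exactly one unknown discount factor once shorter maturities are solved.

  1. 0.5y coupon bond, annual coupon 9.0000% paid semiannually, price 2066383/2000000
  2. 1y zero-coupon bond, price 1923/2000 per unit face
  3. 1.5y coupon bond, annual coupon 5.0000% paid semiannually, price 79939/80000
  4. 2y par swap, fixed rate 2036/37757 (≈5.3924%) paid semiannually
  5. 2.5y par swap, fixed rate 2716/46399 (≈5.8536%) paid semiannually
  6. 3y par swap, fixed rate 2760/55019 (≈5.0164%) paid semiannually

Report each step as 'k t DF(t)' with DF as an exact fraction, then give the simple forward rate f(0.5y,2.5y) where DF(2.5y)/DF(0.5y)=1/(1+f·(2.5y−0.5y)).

step 1 [0.5y] bond c/2=9/200: DF=(2066383/2000000 − 9/200·(0))/(1+9/200) = 9887/10000 ≈ 0.988700
step 2 [1y] zero: DF = P = 1923/2000 ≈ 0.961500
step 3 [1.5y] bond c/2=1/40: DF=(79939/80000 − 1/40·(0.988700+0.961500))/(1+1/40) = 9273/10000 ≈ 0.927300
step 4 [2y] swap r/2=1018/37757: DF=(1 − 1018/37757·(0.988700+0.961500+0.927300))/(1+1018/37757) = 4491/5000 ≈ 0.898200
step 5 [2.5y] swap r/2=1358/46399: DF=(1 − 1358/46399·(0.988700+0.961500+0.927300+0.898200))/(1+1358/46399) = 4321/5000 ≈ 0.864200
step 6 [3y] swap r/2=1380/55019: DF=(1 − 1380/55019·(0.988700+0.961500+0.927300+0.898200+0.864200))/(1+1380/55019) = 431/500 ≈ 0.862000

1 1/2 9887/10000
2 1 1923/2000
3 3/2 9273/10000
4 2 4491/5000
5 5/2 4321/5000
6 3 431/500
f(0.5y,2.5y) = ((9887/10000)/(4321/5000) − 1)/(2) = 1245/17284 ≈ 7.2032%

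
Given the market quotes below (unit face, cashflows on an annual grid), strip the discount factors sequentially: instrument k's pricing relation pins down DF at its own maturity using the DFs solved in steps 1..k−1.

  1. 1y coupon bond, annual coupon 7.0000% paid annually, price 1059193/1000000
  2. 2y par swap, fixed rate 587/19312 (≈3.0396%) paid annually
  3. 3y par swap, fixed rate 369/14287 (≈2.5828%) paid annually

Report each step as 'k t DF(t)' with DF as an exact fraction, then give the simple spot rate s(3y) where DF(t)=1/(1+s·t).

1 1 9899/10000
2 2 9413/10000
3 3 4631/5000
s(3y) = (1/(4631/5000) − 1)/(3) = 123/4631 ≈ 2.6560%

step 1 [1y] bond c/1=7/100: DF=(1059193/1000000 − 7/100·(0))/(1+7/100) = 9899/10000 ≈ 0.989900
step 2 [2y] swap r/1=587/19312: DF=(1 − 587/19312·(0.989900))/(1+587/19312) = 9413/10000 ≈ 0.941300
step 3 [3y] swap r/1=369/14287: DF=(1 − 369/14287·(0.989900+0.941300))/(1+369/14287) = 4631/5000 ≈ 0.926200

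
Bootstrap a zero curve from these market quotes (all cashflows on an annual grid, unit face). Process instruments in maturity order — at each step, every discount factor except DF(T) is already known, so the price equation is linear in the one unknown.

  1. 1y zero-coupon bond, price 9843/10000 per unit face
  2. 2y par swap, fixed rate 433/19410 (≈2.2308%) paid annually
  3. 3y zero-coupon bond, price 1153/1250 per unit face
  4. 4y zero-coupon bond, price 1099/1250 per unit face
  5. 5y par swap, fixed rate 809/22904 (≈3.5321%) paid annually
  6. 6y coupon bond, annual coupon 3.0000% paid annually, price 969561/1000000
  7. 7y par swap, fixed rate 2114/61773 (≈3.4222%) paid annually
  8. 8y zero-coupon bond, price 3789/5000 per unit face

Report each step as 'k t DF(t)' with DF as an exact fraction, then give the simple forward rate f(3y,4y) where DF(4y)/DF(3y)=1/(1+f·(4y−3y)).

1 1 9843/10000
2 2 9567/10000
3 3 1153/1250
4 4 1099/1250
5 5 4191/5000
6 6 8079/10000
7 7 3943/5000
8 8 3789/5000
f(3y,4y) = ((1153/1250)/(1099/1250) − 1)/(1) = 54/1099 ≈ 4.9136%

step 1 [1y] zero: DF = P = 9843/10000 ≈ 0.984300
step 2 [2y] swap r/1=433/19410: DF=(1 − 433/19410·(0.984300))/(1+433/19410) = 9567/10000 ≈ 0.956700
step 3 [3y] zero: DF = P = 1153/1250 ≈ 0.922400
step 4 [4y] zero: DF = P = 1099/1250 ≈ 0.879200
step 5 [5y] swap r/1=809/22904: DF=(1 − 809/22904·(0.984300+0.956700+0.922400+0.879200))/(1+809/22904) = 4191/5000 ≈ 0.838200
step 6 [6y] bond c/1=3/100: DF=(969561/1000000 − 3/100·(0.984300+0.956700+0.922400+0.879200+0.838200))/(1+3/100) = 8079/10000 ≈ 0.807900
step 7 [7y] swap r/1=2114/61773: DF=(1 − 2114/61773·(0.984300+0.956700+0.922400+0.879200+0.838200+0.807900))/(1+2114/61773) = 3943/5000 ≈ 0.788600
step 8 [8y] zero: DF = P = 3789/5000 ≈ 0.757800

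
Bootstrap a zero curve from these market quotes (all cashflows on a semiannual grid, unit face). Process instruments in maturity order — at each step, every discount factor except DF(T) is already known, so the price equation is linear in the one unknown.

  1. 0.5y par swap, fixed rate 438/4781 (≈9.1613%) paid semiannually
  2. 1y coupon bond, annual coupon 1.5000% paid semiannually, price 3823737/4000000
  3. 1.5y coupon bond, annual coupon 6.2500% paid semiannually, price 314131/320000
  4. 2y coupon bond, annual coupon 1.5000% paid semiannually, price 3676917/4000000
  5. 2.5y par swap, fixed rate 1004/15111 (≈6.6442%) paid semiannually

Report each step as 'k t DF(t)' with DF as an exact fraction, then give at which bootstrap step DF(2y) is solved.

1 1/2 4781/5000
2 1 9417/10000
3 3/2 559/625
4 2 2229/2500
5 5/2 4247/5000
DF(2y) is solved at step 4

step 1 [0.5y] swap r/2=219/4781: DF=(1 − 219/4781·(0))/(1+219/4781) = 4781/5000 ≈ 0.956200
step 2 [1y] bond c/2=3/400: DF=(3823737/4000000 − 3/400·(0.956200))/(1+3/400) = 9417/10000 ≈ 0.941700
step 3 [1.5y] bond c/2=1/32: DF=(314131/320000 − 1/32·(0.956200+0.941700))/(1+1/32) = 559/625 ≈ 0.894400
step 4 [2y] bond c/2=3/400: DF=(3676917/4000000 − 3/400·(0.956200+0.941700+0.894400))/(1+3/400) = 2229/2500 ≈ 0.891600
step 5 [2.5y] swap r/2=502/15111: DF=(1 − 502/15111·(0.956200+0.941700+0.894400+0.891600))/(1+502/15111) = 4247/5000 ≈ 0.849400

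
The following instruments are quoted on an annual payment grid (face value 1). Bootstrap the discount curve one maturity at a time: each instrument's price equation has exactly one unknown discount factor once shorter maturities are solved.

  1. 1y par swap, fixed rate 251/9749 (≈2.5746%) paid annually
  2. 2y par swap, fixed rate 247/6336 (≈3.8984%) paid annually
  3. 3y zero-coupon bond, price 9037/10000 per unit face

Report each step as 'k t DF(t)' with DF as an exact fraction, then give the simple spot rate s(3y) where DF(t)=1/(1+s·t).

1 1 9749/10000
2 2 9259/10000
3 3 9037/10000
s(3y) = (1/(9037/10000) − 1)/(3) = 321/9037 ≈ 3.5521%

step 1 [1y] swap r/1=251/9749: DF=(1 − 251/9749·(0))/(1+251/9749) = 9749/10000 ≈ 0.974900
step 2 [2y] swap r/1=247/6336: DF=(1 − 247/6336·(0.974900))/(1+247/6336) = 9259/10000 ≈ 0.925900
step 3 [3y] zero: DF = P = 9037/10000 ≈ 0.903700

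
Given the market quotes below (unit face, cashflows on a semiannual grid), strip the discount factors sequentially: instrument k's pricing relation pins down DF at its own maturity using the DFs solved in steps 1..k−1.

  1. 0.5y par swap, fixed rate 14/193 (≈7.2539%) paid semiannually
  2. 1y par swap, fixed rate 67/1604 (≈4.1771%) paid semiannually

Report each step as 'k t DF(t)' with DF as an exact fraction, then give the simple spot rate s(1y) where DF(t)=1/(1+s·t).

1 1/2 193/200
2 1 4799/5000
s(1y) = (1/(4799/5000) − 1)/(1) = 201/4799 ≈ 4.1884%

step 1 [0.5y] swap r/2=7/193: DF=(1 − 7/193·(0))/(1+7/193) = 193/200 ≈ 0.965000
step 2 [1y] swap r/2=67/3208: DF=(1 − 67/3208·(0.965000))/(1+67/3208) = 4799/5000 ≈ 0.959800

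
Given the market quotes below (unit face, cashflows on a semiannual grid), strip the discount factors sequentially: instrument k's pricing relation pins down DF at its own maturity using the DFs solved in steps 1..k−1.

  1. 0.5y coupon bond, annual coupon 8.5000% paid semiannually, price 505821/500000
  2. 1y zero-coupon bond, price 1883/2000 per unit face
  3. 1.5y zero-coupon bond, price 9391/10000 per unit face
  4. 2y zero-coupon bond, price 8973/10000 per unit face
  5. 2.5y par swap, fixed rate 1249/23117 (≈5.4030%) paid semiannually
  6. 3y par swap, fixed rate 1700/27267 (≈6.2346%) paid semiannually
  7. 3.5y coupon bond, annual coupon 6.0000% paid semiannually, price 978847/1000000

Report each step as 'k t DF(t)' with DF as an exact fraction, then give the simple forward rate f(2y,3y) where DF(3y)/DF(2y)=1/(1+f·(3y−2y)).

1 1/2 1213/1250
2 1 1883/2000
3 3/2 9391/10000
4 2 8973/10000
5 5/2 8751/10000
6 3 83/100
7 7/2 1583/2000
f(2y,3y) = ((8973/10000)/(83/100) − 1)/(1) = 673/8300 ≈ 8.1084%

step 1 [0.5y] bond c/2=17/400: DF=(505821/500000 − 17/400·(0))/(1+17/400) = 1213/1250 ≈ 0.970400
step 2 [1y] zero: DF = P = 1883/2000 ≈ 0.941500
step 3 [1.5y] zero: DF = P = 9391/10000 ≈ 0.939100
step 4 [2y] zero: DF = P = 8973/10000 ≈ 0.897300
step 5 [2.5y] swap r/2=1249/46234: DF=(1 − 1249/46234·(0.970400+0.941500+0.939100+0.897300))/(1+1249/46234) = 8751/10000 ≈ 0.875100
step 6 [3y] swap r/2=850/27267: DF=(1 − 850/27267·(0.970400+0.941500+0.939100+0.897300+0.875100))/(1+850/27267) = 83/100 ≈ 0.830000
step 7 [3.5y] bond c/2=3/100: DF=(978847/1000000 − 3/100·(0.970400+0.941500+0.939100+0.897300+0.875100+0.830000))/(1+3/100) = 1583/2000 ≈ 0.791500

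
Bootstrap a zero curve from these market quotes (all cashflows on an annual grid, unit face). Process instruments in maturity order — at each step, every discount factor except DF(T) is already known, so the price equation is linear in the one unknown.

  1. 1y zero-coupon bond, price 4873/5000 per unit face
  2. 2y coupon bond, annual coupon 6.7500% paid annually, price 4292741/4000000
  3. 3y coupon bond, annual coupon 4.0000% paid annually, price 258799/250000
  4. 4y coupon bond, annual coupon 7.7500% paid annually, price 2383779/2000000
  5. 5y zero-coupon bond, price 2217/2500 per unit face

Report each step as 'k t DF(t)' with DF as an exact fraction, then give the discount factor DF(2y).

1 1 4873/5000
2 2 9437/10000
3 3 576/625
4 4 9019/10000
5 5 2217/2500
DF(2y) = 9437/10000 ≈ 0.943700

step 1 [1y] zero: DF = P = 4873/5000 ≈ 0.974600
step 2 [2y] bond c/1=27/400: DF=(4292741/4000000 − 27/400·(0.974600))/(1+27/400) = 9437/10000 ≈ 0.943700
step 3 [3y] bond c/1=1/25: DF=(258799/250000 − 1/25·(0.974600+0.943700))/(1+1/25) = 576/625 ≈ 0.921600
step 4 [4y] bond c/1=31/400: DF=(2383779/2000000 − 31/400·(0.974600+0.943700+0.921600))/(1+31/400) = 9019/10000 ≈ 0.901900
step 5 [5y] zero: DF = P = 2217/2500 ≈ 0.886800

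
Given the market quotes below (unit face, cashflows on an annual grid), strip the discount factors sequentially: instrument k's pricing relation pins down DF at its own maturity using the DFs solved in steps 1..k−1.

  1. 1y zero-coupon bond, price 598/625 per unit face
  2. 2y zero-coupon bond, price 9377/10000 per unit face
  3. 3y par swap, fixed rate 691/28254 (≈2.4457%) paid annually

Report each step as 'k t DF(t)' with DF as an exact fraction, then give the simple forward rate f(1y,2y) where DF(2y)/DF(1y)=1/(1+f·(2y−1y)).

step 1 [1y] zero: DF = P = 598/625 ≈ 0.956800
step 2 [2y] zero: DF = P = 9377/10000 ≈ 0.937700
step 3 [3y] swap r/1=691/28254: DF=(1 − 691/28254·(0.956800+0.937700))/(1+691/28254) = 9309/10000 ≈ 0.930900

1 1 598/625
2 2 9377/10000
3 3 9309/10000
f(1y,2y) = ((598/625)/(9377/10000) − 1)/(1) = 191/9377 ≈ 2.0369%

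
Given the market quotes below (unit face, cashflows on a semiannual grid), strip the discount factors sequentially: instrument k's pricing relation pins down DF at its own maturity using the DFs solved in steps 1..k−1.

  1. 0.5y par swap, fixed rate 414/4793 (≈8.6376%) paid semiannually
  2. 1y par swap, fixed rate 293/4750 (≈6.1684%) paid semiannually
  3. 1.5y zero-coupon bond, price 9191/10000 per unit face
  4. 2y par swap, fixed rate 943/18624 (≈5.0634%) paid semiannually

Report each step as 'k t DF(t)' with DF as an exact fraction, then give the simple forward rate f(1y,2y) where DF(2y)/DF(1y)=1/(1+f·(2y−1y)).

step 1 [0.5y] swap r/2=207/4793: DF=(1 − 207/4793·(0))/(1+207/4793) = 4793/5000 ≈ 0.958600
step 2 [1y] swap r/2=293/9500: DF=(1 − 293/9500·(0.958600))/(1+293/9500) = 4707/5000 ≈ 0.941400
step 3 [1.5y] zero: DF = P = 9191/10000 ≈ 0.919100
step 4 [2y] swap r/2=943/37248: DF=(1 − 943/37248·(0.958600+0.941400+0.919100))/(1+943/37248) = 9057/10000 ≈ 0.905700

1 1/2 4793/5000
2 1 4707/5000
3 3/2 9191/10000
4 2 9057/10000
f(1y,2y) = ((4707/5000)/(9057/10000) − 1)/(1) = 119/3019 ≈ 3.9417%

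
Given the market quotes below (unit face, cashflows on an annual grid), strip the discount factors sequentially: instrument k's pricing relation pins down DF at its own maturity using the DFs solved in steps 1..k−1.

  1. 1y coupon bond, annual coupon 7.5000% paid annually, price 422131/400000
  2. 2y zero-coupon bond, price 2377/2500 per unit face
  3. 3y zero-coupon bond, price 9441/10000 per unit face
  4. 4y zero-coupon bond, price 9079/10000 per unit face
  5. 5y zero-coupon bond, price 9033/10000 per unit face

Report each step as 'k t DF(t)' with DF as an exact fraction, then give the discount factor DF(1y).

1 1 9817/10000
2 2 2377/2500
3 3 9441/10000
4 4 9079/10000
5 5 9033/10000
DF(1y) = 9817/10000 ≈ 0.981700

step 1 [1y] bond c/1=3/40: DF=(422131/400000 − 3/40·(0))/(1+3/40) = 9817/10000 ≈ 0.981700
step 2 [2y] zero: DF = P = 2377/2500 ≈ 0.950800
step 3 [3y] zero: DF = P = 9441/10000 ≈ 0.944100
step 4 [4y] zero: DF = P = 9079/10000 ≈ 0.907900
step 5 [5y] zero: DF = P = 9033/10000 ≈ 0.903300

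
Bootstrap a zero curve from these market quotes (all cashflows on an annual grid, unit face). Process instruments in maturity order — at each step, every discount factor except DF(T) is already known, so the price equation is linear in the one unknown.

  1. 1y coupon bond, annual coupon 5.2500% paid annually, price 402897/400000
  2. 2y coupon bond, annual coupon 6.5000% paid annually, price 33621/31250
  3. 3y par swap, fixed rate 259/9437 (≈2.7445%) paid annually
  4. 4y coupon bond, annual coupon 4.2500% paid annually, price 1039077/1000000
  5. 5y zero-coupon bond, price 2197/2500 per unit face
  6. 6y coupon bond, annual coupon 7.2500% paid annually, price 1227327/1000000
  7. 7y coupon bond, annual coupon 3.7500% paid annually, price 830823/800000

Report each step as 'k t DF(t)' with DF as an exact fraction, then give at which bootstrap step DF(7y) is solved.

1 1 957/1000
2 2 4759/5000
3 3 9223/10000
4 4 8813/10000
5 5 2197/2500
6 6 417/500
7 7 8049/10000
DF(7y) is solved at step 7

step 1 [1y] bond c/1=21/400: DF=(402897/400000 − 21/400·(0))/(1+21/400) = 957/1000 ≈ 0.957000
step 2 [2y] bond c/1=13/200: DF=(33621/31250 − 13/200·(0.957000))/(1+13/200) = 4759/5000 ≈ 0.951800
step 3 [3y] swap r/1=259/9437: DF=(1 − 259/9437·(0.957000+0.951800))/(1+259/9437) = 9223/10000 ≈ 0.922300
step 4 [4y] bond c/1=17/400: DF=(1039077/1000000 − 17/400·(0.957000+0.951800+0.922300))/(1+17/400) = 8813/10000 ≈ 0.881300
step 5 [5y] zero: DF = P = 2197/2500 ≈ 0.878800
step 6 [6y] bond c/1=29/400: DF=(1227327/1000000 − 29/400·(0.957000+0.951800+0.922300+0.881300+0.878800))/(1+29/400) = 417/500 ≈ 0.834000
step 7 [7y] bond c/1=3/80: DF=(830823/800000 − 3/80·(0.957000+0.951800+0.922300+0.881300+0.878800+0.834000))/(1+3/80) = 8049/10000 ≈ 0.804900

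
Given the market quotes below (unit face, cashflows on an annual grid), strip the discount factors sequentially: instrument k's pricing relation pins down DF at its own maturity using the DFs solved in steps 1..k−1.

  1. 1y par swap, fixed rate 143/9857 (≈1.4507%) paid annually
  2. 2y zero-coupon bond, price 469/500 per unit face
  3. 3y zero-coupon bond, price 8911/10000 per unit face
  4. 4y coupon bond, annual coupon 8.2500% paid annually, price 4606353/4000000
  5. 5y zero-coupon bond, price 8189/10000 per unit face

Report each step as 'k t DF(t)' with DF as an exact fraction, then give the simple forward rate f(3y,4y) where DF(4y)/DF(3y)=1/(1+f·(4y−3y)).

step 1 [1y] swap r/1=143/9857: DF=(1 − 143/9857·(0))/(1+143/9857) = 9857/10000 ≈ 0.985700
step 2 [2y] zero: DF = P = 469/500 ≈ 0.938000
step 3 [3y] zero: DF = P = 8911/10000 ≈ 0.891100
step 4 [4y] bond c/1=33/400: DF=(4606353/4000000 − 33/400·(0.985700+0.938000+0.891100))/(1+33/400) = 8493/10000 ≈ 0.849300
step 5 [5y] zero: DF = P = 8189/10000 ≈ 0.818900

1 1 9857/10000
2 2 469/500
3 3 8911/10000
4 4 8493/10000
5 5 8189/10000
f(3y,4y) = ((8911/10000)/(8493/10000) − 1)/(1) = 22/447 ≈ 4.9217%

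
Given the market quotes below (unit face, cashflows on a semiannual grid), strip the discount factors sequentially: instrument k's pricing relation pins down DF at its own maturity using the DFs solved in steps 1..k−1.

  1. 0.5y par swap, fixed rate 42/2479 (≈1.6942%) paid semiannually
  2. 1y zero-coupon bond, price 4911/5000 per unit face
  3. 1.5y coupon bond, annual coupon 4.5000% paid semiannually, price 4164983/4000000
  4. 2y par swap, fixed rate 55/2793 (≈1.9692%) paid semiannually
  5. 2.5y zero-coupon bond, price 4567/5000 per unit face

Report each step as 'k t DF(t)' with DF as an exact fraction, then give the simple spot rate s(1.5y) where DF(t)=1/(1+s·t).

1 1/2 2479/2500
2 1 4911/5000
3 3/2 9749/10000
4 2 1923/2000
5 5/2 4567/5000
s(1.5y) = (1/(9749/10000) − 1)/(3/2) = 502/29247 ≈ 1.7164%

step 1 [0.5y] swap r/2=21/2479: DF=(1 − 21/2479·(0))/(1+21/2479) = 2479/2500 ≈ 0.991600
step 2 [1y] zero: DF = P = 4911/5000 ≈ 0.982200
step 3 [1.5y] bond c/2=9/400: DF=(4164983/4000000 − 9/400·(0.991600+0.982200))/(1+9/400) = 9749/10000 ≈ 0.974900
step 4 [2y] swap r/2=55/5586: DF=(1 − 55/5586·(0.991600+0.982200+0.974900))/(1+55/5586) = 1923/2000 ≈ 0.961500
step 5 [2.5y] zero: DF = P = 4567/5000 ≈ 0.913400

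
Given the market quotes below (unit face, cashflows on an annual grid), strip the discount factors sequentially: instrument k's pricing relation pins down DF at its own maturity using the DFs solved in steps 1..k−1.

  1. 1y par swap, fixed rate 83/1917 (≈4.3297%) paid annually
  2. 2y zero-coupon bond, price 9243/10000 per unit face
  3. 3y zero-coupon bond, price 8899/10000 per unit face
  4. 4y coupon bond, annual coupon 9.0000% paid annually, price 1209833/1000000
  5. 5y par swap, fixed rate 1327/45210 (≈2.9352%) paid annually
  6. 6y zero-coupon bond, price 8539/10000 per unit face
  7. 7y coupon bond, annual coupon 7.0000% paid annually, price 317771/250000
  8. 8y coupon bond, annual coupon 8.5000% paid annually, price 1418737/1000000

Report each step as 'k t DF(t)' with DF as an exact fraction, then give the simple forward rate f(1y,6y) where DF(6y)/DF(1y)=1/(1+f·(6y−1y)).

step 1 [1y] swap r/1=83/1917: DF=(1 − 83/1917·(0))/(1+83/1917) = 1917/2000 ≈ 0.958500
step 2 [2y] zero: DF = P = 9243/10000 ≈ 0.924300
step 3 [3y] zero: DF = P = 8899/10000 ≈ 0.889900
step 4 [4y] bond c/1=9/100: DF=(1209833/1000000 − 9/100·(0.958500+0.924300+0.889900))/(1+9/100) = 881/1000 ≈ 0.881000
step 5 [5y] swap r/1=1327/45210: DF=(1 − 1327/45210·(0.958500+0.924300+0.889900+0.881000))/(1+1327/45210) = 8673/10000 ≈ 0.867300
step 6 [6y] zero: DF = P = 8539/10000 ≈ 0.853900
step 7 [7y] bond c/1=7/100: DF=(317771/250000 − 7/100·(0.958500+0.924300+0.889900+0.881000+0.867300+0.853900))/(1+7/100) = 8363/10000 ≈ 0.836300
step 8 [8y] bond c/1=17/200: DF=(1418737/1000000 − 17/200·(0.958500+0.924300+0.889900+0.881000+0.867300+0.853900+0.836300))/(1+17/200) = 821/1000 ≈ 0.821000

1 1 1917/2000
2 2 9243/10000
3 3 8899/10000
4 4 881/1000
5 5 8673/10000
6 6 8539/10000
7 7 8363/10000
8 8 821/1000
f(1y,6y) = ((1917/2000)/(8539/10000) − 1)/(5) = 1046/42695 ≈ 2.4499%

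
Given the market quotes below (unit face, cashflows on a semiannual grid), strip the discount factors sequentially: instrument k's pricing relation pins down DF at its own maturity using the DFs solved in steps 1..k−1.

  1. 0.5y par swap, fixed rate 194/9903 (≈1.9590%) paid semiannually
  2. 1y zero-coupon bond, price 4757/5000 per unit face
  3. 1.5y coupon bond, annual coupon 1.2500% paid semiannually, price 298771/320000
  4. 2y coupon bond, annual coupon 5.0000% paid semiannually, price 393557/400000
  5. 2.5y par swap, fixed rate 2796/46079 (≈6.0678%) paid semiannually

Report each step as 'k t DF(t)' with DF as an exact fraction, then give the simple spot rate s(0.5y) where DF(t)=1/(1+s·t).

step 1 [0.5y] swap r/2=97/9903: DF=(1 − 97/9903·(0))/(1+97/9903) = 9903/10000 ≈ 0.990300
step 2 [1y] zero: DF = P = 4757/5000 ≈ 0.951400
step 3 [1.5y] bond c/2=1/160: DF=(298771/320000 − 1/160·(0.990300+0.951400))/(1+1/160) = 4579/5000 ≈ 0.915800
step 4 [2y] bond c/2=1/40: DF=(393557/400000 − 1/40·(0.990300+0.951400+0.915800))/(1+1/40) = 4451/5000 ≈ 0.890200
step 5 [2.5y] swap r/2=1398/46079: DF=(1 − 1398/46079·(0.990300+0.951400+0.915800+0.890200))/(1+1398/46079) = 4301/5000 ≈ 0.860200

1 1/2 9903/10000
2 1 4757/5000
3 3/2 4579/5000
4 2 4451/5000
5 5/2 4301/5000
s(0.5y) = (1/(9903/10000) − 1)/(1/2) = 194/9903 ≈ 1.9590%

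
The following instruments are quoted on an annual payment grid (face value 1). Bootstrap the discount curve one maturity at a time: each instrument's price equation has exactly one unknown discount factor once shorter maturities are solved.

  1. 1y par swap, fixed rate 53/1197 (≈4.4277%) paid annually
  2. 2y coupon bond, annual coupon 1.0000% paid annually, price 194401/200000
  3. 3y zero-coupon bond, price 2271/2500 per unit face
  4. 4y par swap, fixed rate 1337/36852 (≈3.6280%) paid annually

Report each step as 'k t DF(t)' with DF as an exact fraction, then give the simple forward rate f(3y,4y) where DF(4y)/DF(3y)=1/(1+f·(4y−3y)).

1 1 1197/1250
2 2 9529/10000
3 3 2271/2500
4 4 8663/10000
f(3y,4y) = ((2271/2500)/(8663/10000) − 1)/(1) = 421/8663 ≈ 4.8597%

step 1 [1y] swap r/1=53/1197: DF=(1 − 53/1197·(0))/(1+53/1197) = 1197/1250 ≈ 0.957600
step 2 [2y] bond c/1=1/100: DF=(194401/200000 − 1/100·(0.957600))/(1+1/100) = 9529/10000 ≈ 0.952900
step 3 [3y] zero: DF = P = 2271/2500 ≈ 0.908400
step 4 [4y] swap r/1=1337/36852: DF=(1 − 1337/36852·(0.957600+0.952900+0.908400))/(1+1337/36852) = 8663/10000 ≈ 0.866300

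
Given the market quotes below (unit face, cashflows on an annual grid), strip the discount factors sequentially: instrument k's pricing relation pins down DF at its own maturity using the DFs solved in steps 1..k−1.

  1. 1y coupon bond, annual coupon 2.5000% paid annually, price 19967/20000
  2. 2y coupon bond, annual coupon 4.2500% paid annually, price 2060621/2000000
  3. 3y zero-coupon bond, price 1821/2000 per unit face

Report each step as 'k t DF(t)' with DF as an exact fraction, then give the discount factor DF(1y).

1 1 487/500
2 2 4743/5000
3 3 1821/2000
DF(1y) = 487/500 ≈ 0.974000

step 1 [1y] bond c/1=1/40: DF=(19967/20000 − 1/40·(0))/(1+1/40) = 487/500 ≈ 0.974000
step 2 [2y] bond c/1=17/400: DF=(2060621/2000000 − 17/400·(0.974000))/(1+17/400) = 4743/5000 ≈ 0.948600
step 3 [3y] zero: DF = P = 1821/2000 ≈ 0.910500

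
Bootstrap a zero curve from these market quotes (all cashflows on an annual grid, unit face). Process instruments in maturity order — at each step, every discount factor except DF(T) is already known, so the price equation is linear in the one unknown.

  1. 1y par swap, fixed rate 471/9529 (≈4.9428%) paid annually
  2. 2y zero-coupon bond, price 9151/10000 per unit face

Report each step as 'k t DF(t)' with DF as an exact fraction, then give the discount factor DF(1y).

step 1 [1y] swap r/1=471/9529: DF=(1 − 471/9529·(0))/(1+471/9529) = 9529/10000 ≈ 0.952900
step 2 [2y] zero: DF = P = 9151/10000 ≈ 0.915100

1 1 9529/10000
2 2 9151/10000
DF(1y) = 9529/10000 ≈ 0.952900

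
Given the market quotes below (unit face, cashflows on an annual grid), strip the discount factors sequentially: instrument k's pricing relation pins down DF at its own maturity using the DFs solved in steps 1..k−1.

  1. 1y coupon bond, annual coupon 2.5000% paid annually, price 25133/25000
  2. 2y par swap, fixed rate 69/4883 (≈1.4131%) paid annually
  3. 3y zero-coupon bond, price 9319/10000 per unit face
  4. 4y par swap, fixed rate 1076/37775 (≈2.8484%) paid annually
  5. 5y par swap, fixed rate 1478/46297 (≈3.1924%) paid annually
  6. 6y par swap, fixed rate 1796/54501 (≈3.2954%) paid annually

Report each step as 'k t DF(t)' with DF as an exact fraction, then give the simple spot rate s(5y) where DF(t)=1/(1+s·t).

1 1 613/625
2 2 2431/2500
3 3 9319/10000
4 4 2231/2500
5 5 4261/5000
6 6 2051/2500
s(5y) = (1/(4261/5000) − 1)/(5) = 739/21305 ≈ 3.4687%

step 1 [1y] bond c/1=1/40: DF=(25133/25000 − 1/40·(0))/(1+1/40) = 613/625 ≈ 0.980800
step 2 [2y] swap r/1=69/4883: DF=(1 − 69/4883·(0.980800))/(1+69/4883) = 2431/2500 ≈ 0.972400
step 3 [3y] zero: DF = P = 9319/10000 ≈ 0.931900
step 4 [4y] swap r/1=1076/37775: DF=(1 − 1076/37775·(0.980800+0.972400+0.931900))/(1+1076/37775) = 2231/2500 ≈ 0.892400
step 5 [5y] swap r/1=1478/46297: DF=(1 − 1478/46297·(0.980800+0.972400+0.931900+0.892400))/(1+1478/46297) = 4261/5000 ≈ 0.852200
step 6 [6y] swap r/1=1796/54501: DF=(1 − 1796/54501·(0.980800+0.972400+0.931900+0.892400+0.852200))/(1+1796/54501) = 2051/2500 ≈ 0.820400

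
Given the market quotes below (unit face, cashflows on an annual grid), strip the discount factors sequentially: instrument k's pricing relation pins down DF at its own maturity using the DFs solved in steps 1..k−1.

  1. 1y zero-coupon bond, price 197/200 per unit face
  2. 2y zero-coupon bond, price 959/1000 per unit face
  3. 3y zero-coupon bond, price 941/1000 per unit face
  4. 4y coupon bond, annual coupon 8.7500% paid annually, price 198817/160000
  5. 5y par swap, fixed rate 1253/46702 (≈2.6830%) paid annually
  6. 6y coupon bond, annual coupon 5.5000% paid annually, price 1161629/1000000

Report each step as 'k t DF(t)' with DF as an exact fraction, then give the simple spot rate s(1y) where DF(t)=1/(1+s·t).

1 1 197/200
2 2 959/1000
3 3 941/1000
4 4 1821/2000
5 5 8747/10000
6 6 536/625
s(1y) = (1/(197/200) − 1)/(1) = 3/197 ≈ 1.5228%

step 1 [1y] zero: DF = P = 197/200 ≈ 0.985000
step 2 [2y] zero: DF = P = 959/1000 ≈ 0.959000
step 3 [3y] zero: DF = P = 941/1000 ≈ 0.941000
step 4 [4y] bond c/1=7/80: DF=(198817/160000 − 7/80·(0.985000+0.959000+0.941000))/(1+7/80) = 1821/2000 ≈ 0.910500
step 5 [5y] swap r/1=1253/46702: DF=(1 − 1253/46702·(0.985000+0.959000+0.941000+0.910500))/(1+1253/46702) = 8747/10000 ≈ 0.874700
step 6 [6y] bond c/1=11/200: DF=(1161629/1000000 − 11/200·(0.985000+0.959000+0.941000+0.910500+0.874700))/(1+11/200) = 536/625 ≈ 0.857600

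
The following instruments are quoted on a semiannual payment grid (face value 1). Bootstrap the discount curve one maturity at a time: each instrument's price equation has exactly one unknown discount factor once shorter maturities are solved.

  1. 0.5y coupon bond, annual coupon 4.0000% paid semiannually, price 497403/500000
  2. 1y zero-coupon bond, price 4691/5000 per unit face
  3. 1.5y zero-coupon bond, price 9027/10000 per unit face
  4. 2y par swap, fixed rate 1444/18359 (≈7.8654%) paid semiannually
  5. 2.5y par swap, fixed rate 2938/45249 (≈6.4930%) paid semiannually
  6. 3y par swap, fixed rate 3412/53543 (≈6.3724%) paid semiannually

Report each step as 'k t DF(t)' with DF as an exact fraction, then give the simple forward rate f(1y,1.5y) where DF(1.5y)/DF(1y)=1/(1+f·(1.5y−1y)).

1 1/2 9753/10000
2 1 4691/5000
3 3/2 9027/10000
4 2 2139/2500
5 5/2 8531/10000
6 3 4147/5000
f(1y,1.5y) = ((4691/5000)/(9027/10000) − 1)/(1/2) = 710/9027 ≈ 7.8653%

step 1 [0.5y] bond c/2=1/50: DF=(497403/500000 − 1/50·(0))/(1+1/50) = 9753/10000 ≈ 0.975300
step 2 [1y] zero: DF = P = 4691/5000 ≈ 0.938200
step 3 [1.5y] zero: DF = P = 9027/10000 ≈ 0.902700
step 4 [2y] swap r/2=722/18359: DF=(1 − 722/18359·(0.975300+0.938200+0.902700))/(1+722/18359) = 2139/2500 ≈ 0.855600
step 5 [2.5y] swap r/2=1469/45249: DF=(1 − 1469/45249·(0.975300+0.938200+0.902700+0.855600))/(1+1469/45249) = 8531/10000 ≈ 0.853100
step 6 [3y] swap r/2=1706/53543: DF=(1 − 1706/53543·(0.975300+0.938200+0.902700+0.855600+0.853100))/(1+1706/53543) = 4147/5000 ≈ 0.829400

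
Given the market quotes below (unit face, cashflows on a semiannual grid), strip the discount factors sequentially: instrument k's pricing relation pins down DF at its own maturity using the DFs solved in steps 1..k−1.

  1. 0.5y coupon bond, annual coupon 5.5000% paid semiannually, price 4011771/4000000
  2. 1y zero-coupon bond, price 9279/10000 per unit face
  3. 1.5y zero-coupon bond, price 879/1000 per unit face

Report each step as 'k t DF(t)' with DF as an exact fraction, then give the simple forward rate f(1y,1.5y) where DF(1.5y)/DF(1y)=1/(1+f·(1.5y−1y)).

1 1/2 9761/10000
2 1 9279/10000
3 3/2 879/1000
f(1y,1.5y) = ((9279/10000)/(879/1000) − 1)/(1/2) = 163/1465 ≈ 11.1263%

step 1 [0.5y] bond c/2=11/400: DF=(4011771/4000000 − 11/400·(0))/(1+11/400) = 9761/10000 ≈ 0.976100
step 2 [1y] zero: DF = P = 9279/10000 ≈ 0.927900
step 3 [1.5y] zero: DF = P = 879/1000 ≈ 0.879000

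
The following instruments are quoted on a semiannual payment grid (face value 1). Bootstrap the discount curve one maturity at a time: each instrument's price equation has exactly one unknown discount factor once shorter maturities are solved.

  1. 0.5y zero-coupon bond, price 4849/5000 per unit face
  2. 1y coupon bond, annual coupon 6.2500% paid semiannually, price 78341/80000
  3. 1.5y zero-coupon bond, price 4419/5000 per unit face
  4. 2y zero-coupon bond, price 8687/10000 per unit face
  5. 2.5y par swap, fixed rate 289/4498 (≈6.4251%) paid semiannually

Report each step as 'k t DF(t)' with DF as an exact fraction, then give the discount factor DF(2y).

1 1/2 4849/5000
2 1 4601/5000
3 3/2 4419/5000
4 2 8687/10000
5 5/2 1711/2000
DF(2y) = 8687/10000 ≈ 0.868700

step 1 [0.5y] zero: DF = P = 4849/5000 ≈ 0.969800
step 2 [1y] bond c/2=1/32: DF=(78341/80000 − 1/32·(0.969800))/(1+1/32) = 4601/5000 ≈ 0.920200
step 3 [1.5y] zero: DF = P = 4419/5000 ≈ 0.883800
step 4 [2y] zero: DF = P = 8687/10000 ≈ 0.868700
step 5 [2.5y] swap r/2=289/8996: DF=(1 − 289/8996·(0.969800+0.920200+0.883800+0.868700))/(1+289/8996) = 1711/2000 ≈ 0.855500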